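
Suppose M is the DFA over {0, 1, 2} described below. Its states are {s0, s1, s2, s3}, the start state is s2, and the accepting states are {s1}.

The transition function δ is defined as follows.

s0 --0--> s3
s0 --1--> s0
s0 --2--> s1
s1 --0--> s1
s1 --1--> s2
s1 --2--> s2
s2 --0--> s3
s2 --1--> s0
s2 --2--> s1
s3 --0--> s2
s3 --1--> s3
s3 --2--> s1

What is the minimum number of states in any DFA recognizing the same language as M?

P0 = {s1} | {s0,s2,s3}.
The partition is now stable with 2 blocks: {s1} | {s0,s2,s3}.

2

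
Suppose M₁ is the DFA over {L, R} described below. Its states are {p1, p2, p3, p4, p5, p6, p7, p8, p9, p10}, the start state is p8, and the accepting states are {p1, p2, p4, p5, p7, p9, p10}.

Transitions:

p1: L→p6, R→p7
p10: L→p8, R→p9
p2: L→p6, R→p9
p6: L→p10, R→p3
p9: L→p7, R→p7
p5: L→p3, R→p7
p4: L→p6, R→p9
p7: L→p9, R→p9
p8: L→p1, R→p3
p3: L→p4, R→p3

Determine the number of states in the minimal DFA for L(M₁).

First remove the unreachable states {p2,p5}; 8 states remain.
Initial partition by acceptance: {p1,p4,p7,p9,p10} | {p3,p6,p8}.
Split {p1,p4,p7,p9,p10} by δ(·,L) → {p1,p4,p10} and {p7,p9}.
No further refinement is possible. Final partition (3 blocks): {p1,p4,p10} | {p3,p6,p8} | {p7,p9}.

3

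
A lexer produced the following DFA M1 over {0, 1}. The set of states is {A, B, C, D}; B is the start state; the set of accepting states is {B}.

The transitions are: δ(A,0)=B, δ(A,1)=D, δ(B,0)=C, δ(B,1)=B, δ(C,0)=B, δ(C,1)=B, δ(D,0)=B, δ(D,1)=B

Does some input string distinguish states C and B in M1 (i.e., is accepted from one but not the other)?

Yes

First remove the unreachable states {A,D}; 2 states remain.
Start with accepting vs non-accepting: {B} | {C}.
No further refinement is possible. Final partition (2 blocks): {B} | {C}.
C and B end up in different blocks, so they are distinguishable. For instance, the string 'ε' is accepted from only B.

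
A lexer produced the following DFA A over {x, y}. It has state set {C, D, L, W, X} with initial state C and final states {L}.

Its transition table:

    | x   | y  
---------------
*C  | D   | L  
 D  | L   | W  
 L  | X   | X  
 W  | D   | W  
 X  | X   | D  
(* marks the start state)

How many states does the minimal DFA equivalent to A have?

5

P0 = {L} | {C,D,W,X}.
On input x, block {C,D,W,X} splits into {C,W,X} and {D}.
Split {C,W,X} by δ(·,x) → {C,W} and {X}.
On input y, block {C,W} splits into {C} and {W}.
Stable partition: {L} | {C} | {D} | {X} | {W} — 5 equivalence classes.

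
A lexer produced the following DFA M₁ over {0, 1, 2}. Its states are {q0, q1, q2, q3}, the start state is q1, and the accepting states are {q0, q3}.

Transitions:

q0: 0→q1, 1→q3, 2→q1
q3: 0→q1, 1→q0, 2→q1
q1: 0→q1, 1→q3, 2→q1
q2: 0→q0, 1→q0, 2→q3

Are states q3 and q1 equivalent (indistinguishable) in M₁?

First remove the unreachable states {q2}; 3 states remain.
Start with accepting vs non-accepting: {q0,q3} | {q1}.
Stable partition: {q0,q3} | {q1} — 2 equivalence classes.
q3 and q1 end up in different blocks, so they are distinguishable. For instance, the string 'ε' is accepted from only q3.

No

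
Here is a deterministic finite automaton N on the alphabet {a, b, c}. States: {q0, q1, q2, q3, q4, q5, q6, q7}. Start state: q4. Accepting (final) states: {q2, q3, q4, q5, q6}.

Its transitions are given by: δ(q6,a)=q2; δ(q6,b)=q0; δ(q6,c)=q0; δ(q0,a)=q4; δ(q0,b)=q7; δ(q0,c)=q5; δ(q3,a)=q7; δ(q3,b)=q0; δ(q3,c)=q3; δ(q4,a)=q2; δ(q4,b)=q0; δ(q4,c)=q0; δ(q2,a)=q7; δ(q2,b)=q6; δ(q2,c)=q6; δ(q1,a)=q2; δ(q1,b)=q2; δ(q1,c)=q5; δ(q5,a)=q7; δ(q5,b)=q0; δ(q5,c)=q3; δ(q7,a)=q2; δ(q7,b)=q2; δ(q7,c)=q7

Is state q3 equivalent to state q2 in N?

No

First remove the unreachable states {q1}; 7 states remain.
Initial partition by acceptance: {q2,q3,q4,q5,q6} | {q0,q7}.
Split {q2,q3,q4,q5,q6} by δ(·,a) → {q2,q3,q5} and {q4,q6}.
Split {q2,q3,q5} by δ(·,b) → {q3,q5} and {q2}.
On input a, block {q0,q7} splits into {q0} and {q7}.
The partition is now stable with 5 blocks: {q3,q5} | {q0} | {q4,q6} | {q2} | {q7}.
q3 and q2 end up in different blocks, so they are distinguishable. For instance, the string 'b' is accepted from only q2.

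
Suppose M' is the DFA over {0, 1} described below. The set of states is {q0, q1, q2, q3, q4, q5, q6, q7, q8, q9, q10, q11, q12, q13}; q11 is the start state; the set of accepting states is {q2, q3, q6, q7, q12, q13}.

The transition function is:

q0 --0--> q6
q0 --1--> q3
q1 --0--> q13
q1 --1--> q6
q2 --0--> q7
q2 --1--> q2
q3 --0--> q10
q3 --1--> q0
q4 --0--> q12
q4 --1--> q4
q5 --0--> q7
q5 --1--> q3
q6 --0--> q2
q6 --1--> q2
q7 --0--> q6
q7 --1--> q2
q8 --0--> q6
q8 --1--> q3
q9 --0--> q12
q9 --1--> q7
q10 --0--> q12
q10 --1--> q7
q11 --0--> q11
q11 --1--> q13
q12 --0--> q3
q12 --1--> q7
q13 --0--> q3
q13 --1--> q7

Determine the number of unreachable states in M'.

No path from q11 leads to q1, q4, q5, q8, q9; the other 9 states are all reachable.

5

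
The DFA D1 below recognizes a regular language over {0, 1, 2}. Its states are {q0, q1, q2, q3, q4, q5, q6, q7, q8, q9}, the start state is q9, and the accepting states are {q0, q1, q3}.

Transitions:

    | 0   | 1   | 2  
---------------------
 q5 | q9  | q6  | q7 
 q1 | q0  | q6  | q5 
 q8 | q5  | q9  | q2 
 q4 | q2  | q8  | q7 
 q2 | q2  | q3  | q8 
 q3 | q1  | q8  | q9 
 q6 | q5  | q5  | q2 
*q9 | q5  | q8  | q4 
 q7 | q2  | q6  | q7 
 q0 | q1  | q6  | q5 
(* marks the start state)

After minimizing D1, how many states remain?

Every state is reachable, so we keep all 10.
Start with accepting vs non-accepting: {q0,q1,q3} | {q2,q4,q5,q6,q7,q8,q9}.
On input 1, block {q2,q4,q5,q6,q7,q8,q9} splits into {q4,q5,q6,q7,q8,q9} and {q2}.
Refine {q4,q5,q6,q7,q8,q9} on symbol 0: members go to different blocks, giving {q5,q6,q8,q9} and {q4,q7}.
Refine {q5,q6,q8,q9} on symbol 2: members go to different blocks, giving {q5,q9} and {q6,q8}.
Stable partition: {q0,q1,q3} | {q5,q9} | {q2} | {q4,q7} | {q6,q8} — 5 equivalence classes.

5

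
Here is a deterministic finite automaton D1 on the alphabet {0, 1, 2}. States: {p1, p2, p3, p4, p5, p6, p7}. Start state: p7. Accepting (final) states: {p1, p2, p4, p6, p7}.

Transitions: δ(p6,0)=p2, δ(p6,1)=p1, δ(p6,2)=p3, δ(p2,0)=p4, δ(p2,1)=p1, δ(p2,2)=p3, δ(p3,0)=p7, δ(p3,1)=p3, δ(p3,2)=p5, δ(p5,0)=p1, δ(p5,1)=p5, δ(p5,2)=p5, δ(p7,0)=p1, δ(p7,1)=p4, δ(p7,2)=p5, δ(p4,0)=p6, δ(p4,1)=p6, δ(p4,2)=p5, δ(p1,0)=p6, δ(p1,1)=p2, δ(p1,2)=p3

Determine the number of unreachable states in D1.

Every one of the 7 states is reachable from p7.

0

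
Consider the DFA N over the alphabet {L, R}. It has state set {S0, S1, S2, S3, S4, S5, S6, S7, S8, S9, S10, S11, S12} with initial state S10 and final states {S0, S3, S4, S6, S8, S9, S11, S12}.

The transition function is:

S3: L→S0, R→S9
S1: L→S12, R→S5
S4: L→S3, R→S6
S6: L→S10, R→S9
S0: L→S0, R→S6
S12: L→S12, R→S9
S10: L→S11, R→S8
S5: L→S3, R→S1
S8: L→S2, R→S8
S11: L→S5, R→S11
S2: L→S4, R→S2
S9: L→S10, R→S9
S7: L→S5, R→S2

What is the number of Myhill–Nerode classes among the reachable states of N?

5

First remove the unreachable states {S7}; 12 states remain.
Start with accepting vs non-accepting: {S0,S3,S4,S6,S8,S9,S11,S12} | {S1,S2,S5,S10}.
Refine {S0,S3,S4,S6,S8,S9,S11,S12} on symbol L: members go to different blocks, giving {S0,S3,S4,S12} and {S6,S8,S9,S11}.
Refine {S1,S2,S5,S10} on symbol L: members go to different blocks, giving {S1,S2,S5} and {S10}.
Refine {S6,S8,S9,S11} on symbol L: members go to different blocks, giving {S6,S9} and {S8,S11}.
The partition is now stable with 5 blocks: {S0,S3,S4,S12} | {S1,S2,S5} | {S6,S9} | {S10} | {S8,S11}.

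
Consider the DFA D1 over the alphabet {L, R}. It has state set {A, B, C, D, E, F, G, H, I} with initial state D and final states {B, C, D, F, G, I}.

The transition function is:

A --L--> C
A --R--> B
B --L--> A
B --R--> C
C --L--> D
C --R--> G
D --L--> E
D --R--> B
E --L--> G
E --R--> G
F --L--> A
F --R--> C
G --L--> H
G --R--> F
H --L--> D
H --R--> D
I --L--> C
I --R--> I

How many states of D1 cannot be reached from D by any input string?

1

BFS from D reaches {A, B, C, D, E, F, G, H}; the 1 state(s) I are never visited.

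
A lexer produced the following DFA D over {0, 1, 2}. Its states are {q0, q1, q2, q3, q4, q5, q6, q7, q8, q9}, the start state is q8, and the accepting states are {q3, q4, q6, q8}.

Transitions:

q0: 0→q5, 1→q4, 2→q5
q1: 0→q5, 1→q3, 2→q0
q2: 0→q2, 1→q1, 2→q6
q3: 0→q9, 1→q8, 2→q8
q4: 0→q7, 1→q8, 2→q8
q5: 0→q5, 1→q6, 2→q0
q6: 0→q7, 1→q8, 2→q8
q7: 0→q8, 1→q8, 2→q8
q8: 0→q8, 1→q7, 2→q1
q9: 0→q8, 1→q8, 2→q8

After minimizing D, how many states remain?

4

First remove the unreachable states {q2}; 9 states remain.
Initial partition by acceptance: {q3,q4,q6,q8} | {q0,q1,q5,q7,q9}.
Refine {q3,q4,q6,q8} on symbol 0: members go to different blocks, giving {q3,q4,q6} and {q8}.
On input 0, block {q0,q1,q5,q7,q9} splits into {q0,q1,q5} and {q7,q9}.
The partition is now stable with 4 blocks: {q3,q4,q6} | {q0,q1,q5} | {q8} | {q7,q9}.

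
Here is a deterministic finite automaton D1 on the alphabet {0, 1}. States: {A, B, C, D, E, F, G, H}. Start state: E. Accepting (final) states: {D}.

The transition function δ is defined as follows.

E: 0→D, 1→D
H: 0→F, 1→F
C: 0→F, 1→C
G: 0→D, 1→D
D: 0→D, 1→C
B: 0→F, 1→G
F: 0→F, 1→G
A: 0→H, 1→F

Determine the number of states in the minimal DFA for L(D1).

First remove the unreachable states {A,B,H}; 5 states remain.
P0 = {D} | {C,E,F,G}.
Refine {C,E,F,G} on symbol 0: members go to different blocks, giving {C,F} and {E,G}.
On input 1, block {C,F} splits into {C} and {F}.
The partition is now stable with 4 blocks: {D} | {C} | {E,G} | {F}.

4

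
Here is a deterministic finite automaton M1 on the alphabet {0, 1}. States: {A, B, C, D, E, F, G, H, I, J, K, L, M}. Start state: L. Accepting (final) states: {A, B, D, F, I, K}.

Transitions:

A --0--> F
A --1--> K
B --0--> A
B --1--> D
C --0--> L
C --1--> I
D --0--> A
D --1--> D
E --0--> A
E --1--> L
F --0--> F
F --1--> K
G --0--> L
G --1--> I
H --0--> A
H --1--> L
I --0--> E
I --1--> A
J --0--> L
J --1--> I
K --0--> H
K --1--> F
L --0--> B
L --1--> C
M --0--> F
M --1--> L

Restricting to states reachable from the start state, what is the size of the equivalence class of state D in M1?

Reachable states from the start: {A,B,C,D,E,F,H,I,K,L}. Unreachable: {G,J,M} — drop them.
Initial partition by acceptance: {A,B,D,F,I,K} | {C,E,H,L}.
Refine {A,B,D,F,I,K} on symbol 0: members go to different blocks, giving {A,B,D,F} and {I,K}.
On input 1, block {A,B,D,F} splits into {A,F} and {B,D}.
Refine {C,E,H,L} on symbol 0: members go to different blocks, giving {E,H} and {C} and {L}.
No further refinement is possible. Final partition (6 blocks): {A,F} | {E,H} | {I,K} | {B,D} | {C} | {L}.
State D belongs to the block {B,D}, which has 2 states.

2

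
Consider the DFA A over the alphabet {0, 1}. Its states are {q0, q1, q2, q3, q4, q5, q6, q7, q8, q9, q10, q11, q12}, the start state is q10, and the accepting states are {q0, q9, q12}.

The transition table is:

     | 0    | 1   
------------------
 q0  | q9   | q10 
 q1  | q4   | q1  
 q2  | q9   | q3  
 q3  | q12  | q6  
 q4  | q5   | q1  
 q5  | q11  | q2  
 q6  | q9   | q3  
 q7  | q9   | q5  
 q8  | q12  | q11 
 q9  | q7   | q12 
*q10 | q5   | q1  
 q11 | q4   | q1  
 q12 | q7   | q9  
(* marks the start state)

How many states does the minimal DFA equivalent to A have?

First remove the unreachable states {q0,q8}; 11 states remain.
P0 = {q9,q12} | {q1,q2,q3,q4,q5,q6,q7,q10,q11}.
On input 0, block {q1,q2,q3,q4,q5,q6,q7,q10,q11} splits into {q1,q4,q5,q10,q11} and {q2,q3,q6,q7}.
Refine {q1,q4,q5,q10,q11} on symbol 1: members go to different blocks, giving {q1,q4,q10,q11} and {q5}.
Split {q1,q4,q10,q11} by δ(·,0) → {q1,q11} and {q4,q10}.
On input 1, block {q2,q3,q6,q7} splits into {q2,q3,q6} and {q7}.
Stable partition: {q9,q12} | {q1,q11} | {q2,q3,q6} | {q5} | {q4,q10} | {q7} — 6 equivalence classes.

6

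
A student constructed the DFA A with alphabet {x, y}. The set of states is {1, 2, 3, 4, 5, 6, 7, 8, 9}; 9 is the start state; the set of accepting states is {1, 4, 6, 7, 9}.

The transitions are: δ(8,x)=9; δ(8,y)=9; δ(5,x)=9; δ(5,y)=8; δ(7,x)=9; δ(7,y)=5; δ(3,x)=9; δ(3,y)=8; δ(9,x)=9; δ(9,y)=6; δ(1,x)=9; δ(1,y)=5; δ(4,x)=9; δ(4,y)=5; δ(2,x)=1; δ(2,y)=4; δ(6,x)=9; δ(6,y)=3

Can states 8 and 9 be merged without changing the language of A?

States {1,2,4,5,7} cannot be reached from the start state, so discard them.
Initial partition by acceptance: {6,9} | {3,8}.
Split {6,9} by δ(·,y) → {6} and {9}.
Split {3,8} by δ(·,y) → {3} and {8}.
No further refinement is possible. Final partition (4 blocks): {6} | {3} | {9} | {8}.
8 and 9 end up in different blocks, so they are distinguishable. For instance, the string 'ε' is accepted from only 9.

No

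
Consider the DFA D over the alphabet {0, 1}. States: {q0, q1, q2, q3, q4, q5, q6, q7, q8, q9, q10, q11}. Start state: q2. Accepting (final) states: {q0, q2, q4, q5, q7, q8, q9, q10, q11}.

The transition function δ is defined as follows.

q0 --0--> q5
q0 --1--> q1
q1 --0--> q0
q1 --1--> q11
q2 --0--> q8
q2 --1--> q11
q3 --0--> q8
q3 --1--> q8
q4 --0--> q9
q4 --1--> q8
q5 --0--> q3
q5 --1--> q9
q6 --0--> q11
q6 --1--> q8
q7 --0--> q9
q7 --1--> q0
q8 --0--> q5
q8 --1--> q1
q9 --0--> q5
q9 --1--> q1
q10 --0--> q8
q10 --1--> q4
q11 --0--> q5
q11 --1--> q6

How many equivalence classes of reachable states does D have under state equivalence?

4

First remove the unreachable states {q4,q7,q10}; 9 states remain.
P0 = {q0,q2,q5,q8,q9,q11} | {q1,q3,q6}.
Refine {q0,q2,q5,q8,q9,q11} on symbol 0: members go to different blocks, giving {q0,q2,q8,q9,q11} and {q5}.
Split {q0,q2,q8,q9,q11} by δ(·,0) → {q0,q8,q9,q11} and {q2}.
No further refinement is possible. Final partition (4 blocks): {q0,q8,q9,q11} | {q1,q3,q6} | {q5} | {q2}.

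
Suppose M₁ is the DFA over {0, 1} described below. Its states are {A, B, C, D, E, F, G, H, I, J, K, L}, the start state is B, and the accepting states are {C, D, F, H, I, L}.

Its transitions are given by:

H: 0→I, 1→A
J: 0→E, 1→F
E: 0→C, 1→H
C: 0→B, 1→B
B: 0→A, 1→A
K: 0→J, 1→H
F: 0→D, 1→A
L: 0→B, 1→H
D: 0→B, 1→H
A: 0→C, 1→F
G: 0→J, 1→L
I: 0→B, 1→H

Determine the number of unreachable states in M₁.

No path from B leads to E, G, J, K, L; the other 7 states are all reachable.

5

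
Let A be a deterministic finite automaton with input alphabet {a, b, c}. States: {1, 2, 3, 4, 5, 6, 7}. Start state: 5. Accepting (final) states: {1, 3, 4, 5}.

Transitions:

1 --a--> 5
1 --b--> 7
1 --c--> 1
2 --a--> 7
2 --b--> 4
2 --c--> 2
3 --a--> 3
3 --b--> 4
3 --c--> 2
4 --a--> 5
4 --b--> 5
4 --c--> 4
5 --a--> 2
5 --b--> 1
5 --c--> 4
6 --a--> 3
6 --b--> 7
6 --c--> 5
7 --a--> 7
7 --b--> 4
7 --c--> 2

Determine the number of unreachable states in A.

BFS from 5 reaches {1, 2, 4, 5, 7}; the 2 state(s) 3, 6 are never visited.

2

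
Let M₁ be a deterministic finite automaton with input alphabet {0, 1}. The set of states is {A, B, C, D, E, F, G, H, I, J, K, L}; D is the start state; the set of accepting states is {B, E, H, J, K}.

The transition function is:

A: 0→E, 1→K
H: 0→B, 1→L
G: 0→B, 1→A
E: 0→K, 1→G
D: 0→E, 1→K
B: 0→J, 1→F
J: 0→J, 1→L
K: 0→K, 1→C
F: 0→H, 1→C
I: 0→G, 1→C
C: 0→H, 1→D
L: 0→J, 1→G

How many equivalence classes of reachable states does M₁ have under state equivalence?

Reachable states from the start: {A,B,C,D,E,F,G,H,J,K,L}. Unreachable: {I} — drop them.
P0 = {B,E,H,J,K} | {A,C,D,F,G,L}.
Split {A,C,D,F,G,L} by δ(·,1) → {C,F,G,L} and {A,D}.
On input 1, block {C,F,G,L} splits into {C,G} and {F,L}.
On input 1, block {B,E,H,J,K} splits into {B,H,J} and {E,K}.
Stable partition: {B,H,J} | {C,G} | {A,D} | {F,L} | {E,K} — 5 equivalence classes.

5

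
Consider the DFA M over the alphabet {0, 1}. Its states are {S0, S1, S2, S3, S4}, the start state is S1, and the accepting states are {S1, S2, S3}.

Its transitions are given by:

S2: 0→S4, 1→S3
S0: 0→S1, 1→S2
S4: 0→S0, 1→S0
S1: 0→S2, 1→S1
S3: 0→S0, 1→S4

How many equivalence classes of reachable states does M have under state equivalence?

5

Every state is reachable, so we keep all 5.
Initial partition by acceptance: {S1,S2,S3} | {S0,S4}.
Split {S1,S2,S3} by δ(·,0) → {S2,S3} and {S1}.
Split {S2,S3} by δ(·,1) → {S2} and {S3}.
Refine {S0,S4} on symbol 0: members go to different blocks, giving {S0} and {S4}.
The partition is now stable with 5 blocks: {S2} | {S0} | {S1} | {S3} | {S4}.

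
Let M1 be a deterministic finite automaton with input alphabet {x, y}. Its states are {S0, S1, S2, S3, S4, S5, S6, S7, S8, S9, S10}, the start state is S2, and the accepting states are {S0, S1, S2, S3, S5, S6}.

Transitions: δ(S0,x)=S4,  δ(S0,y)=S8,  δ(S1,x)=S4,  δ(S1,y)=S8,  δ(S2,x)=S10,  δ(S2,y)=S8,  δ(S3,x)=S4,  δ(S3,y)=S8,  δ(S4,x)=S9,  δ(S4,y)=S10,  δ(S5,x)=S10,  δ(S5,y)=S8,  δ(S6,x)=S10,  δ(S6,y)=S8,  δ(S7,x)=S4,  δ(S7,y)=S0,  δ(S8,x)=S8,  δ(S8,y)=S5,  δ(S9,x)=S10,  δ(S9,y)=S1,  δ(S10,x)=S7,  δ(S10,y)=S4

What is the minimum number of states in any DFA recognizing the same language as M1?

States {S3,S6} cannot be reached from the start state, so discard them.
Initial partition by acceptance: {S0,S1,S2,S5} | {S4,S7,S8,S9,S10}.
Refine {S4,S7,S8,S9,S10} on symbol y: members go to different blocks, giving {S7,S8,S9} and {S4,S10}.
Split {S7,S8,S9} by δ(·,x) → {S7,S9} and {S8}.
No further refinement is possible. Final partition (4 blocks): {S0,S1,S2,S5} | {S7,S9} | {S4,S10} | {S8}.

4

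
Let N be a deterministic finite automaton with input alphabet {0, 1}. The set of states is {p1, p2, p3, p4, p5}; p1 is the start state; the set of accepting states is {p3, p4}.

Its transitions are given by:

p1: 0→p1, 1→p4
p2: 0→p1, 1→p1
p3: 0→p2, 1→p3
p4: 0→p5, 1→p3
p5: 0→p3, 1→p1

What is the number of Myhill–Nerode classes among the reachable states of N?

5

Every state is reachable, so we keep all 5.
Start with accepting vs non-accepting: {p3,p4} | {p1,p2,p5}.
Split {p1,p2,p5} by δ(·,0) → {p1,p2} and {p5}.
Split {p3,p4} by δ(·,0) → {p3} and {p4}.
Refine {p1,p2} on symbol 1: members go to different blocks, giving {p1} and {p2}.
The partition is now stable with 5 blocks: {p3} | {p1} | {p5} | {p4} | {p2}.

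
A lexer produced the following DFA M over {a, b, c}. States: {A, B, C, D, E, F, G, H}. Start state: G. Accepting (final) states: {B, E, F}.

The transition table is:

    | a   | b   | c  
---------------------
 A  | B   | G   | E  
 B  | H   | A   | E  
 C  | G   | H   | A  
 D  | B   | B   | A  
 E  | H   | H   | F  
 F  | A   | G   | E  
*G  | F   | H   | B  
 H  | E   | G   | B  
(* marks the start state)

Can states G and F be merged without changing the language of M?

Reachable states from the start: {A,B,E,F,G,H}. Unreachable: {C,D} — drop them.
Start with accepting vs non-accepting: {B,E,F} | {A,G,H}.
The partition is now stable with 2 blocks: {B,E,F} | {A,G,H}.
G and F end up in different blocks, so they are distinguishable. For instance, the string 'ε' is accepted from only F.

No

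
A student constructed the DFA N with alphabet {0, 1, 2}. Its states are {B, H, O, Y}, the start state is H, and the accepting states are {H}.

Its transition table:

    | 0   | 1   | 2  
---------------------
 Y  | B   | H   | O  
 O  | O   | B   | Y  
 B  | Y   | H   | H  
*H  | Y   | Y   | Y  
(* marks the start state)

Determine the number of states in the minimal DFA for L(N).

All states are reachable from the start state.
Start with accepting vs non-accepting: {H} | {B,O,Y}.
Refine {B,O,Y} on symbol 1: members go to different blocks, giving {B,Y} and {O}.
Split {B,Y} by δ(·,2) → {Y} and {B}.
The partition is now stable with 4 blocks: {H} | {Y} | {O} | {B}.

4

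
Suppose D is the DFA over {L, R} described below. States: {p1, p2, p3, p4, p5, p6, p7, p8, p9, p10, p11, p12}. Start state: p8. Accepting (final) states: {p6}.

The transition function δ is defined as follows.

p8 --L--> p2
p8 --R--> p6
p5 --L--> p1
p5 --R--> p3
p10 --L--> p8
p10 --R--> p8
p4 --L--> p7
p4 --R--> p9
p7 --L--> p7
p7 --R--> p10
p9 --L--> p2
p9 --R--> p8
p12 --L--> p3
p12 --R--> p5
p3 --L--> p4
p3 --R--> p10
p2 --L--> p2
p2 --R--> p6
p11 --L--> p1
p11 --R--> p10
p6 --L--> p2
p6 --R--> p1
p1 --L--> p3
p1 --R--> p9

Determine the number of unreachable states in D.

No path from p8 leads to p5, p11, p12; the other 9 states are all reachable.

3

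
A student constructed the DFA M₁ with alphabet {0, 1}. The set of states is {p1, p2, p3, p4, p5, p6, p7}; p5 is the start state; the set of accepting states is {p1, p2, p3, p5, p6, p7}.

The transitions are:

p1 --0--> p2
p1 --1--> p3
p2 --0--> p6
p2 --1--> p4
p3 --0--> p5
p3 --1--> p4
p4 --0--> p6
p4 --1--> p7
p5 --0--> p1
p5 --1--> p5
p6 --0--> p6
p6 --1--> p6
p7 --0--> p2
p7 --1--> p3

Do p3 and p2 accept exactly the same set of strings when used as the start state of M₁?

Start with accepting vs non-accepting: {p1,p2,p3,p5,p6,p7} | {p4}.
Split {p1,p2,p3,p5,p6,p7} by δ(·,1) → {p1,p5,p6,p7} and {p2,p3}.
On input 0, block {p1,p5,p6,p7} splits into {p1,p7} and {p5,p6}.
Split {p5,p6} by δ(·,0) → {p5} and {p6}.
Refine {p2,p3} on symbol 0: members go to different blocks, giving {p2} and {p3}.
The partition is now stable with 6 blocks: {p1,p7} | {p4} | {p2} | {p5} | {p6} | {p3}.
p3 and p2 end up in different blocks, so they are distinguishable. For instance, the string '0001' is accepted from only p2.

No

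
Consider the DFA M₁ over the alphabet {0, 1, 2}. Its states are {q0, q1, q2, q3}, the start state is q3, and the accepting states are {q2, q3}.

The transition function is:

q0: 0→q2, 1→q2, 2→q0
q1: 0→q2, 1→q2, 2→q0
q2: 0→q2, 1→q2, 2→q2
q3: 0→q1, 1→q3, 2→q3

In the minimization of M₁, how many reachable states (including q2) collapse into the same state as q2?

All states are reachable from the start state.
Start with accepting vs non-accepting: {q2,q3} | {q0,q1}.
Refine {q2,q3} on symbol 0: members go to different blocks, giving {q2} and {q3}.
The partition is now stable with 3 blocks: {q2} | {q0,q1} | {q3}.
State q2 belongs to the block {q2}, which has 1 states.

1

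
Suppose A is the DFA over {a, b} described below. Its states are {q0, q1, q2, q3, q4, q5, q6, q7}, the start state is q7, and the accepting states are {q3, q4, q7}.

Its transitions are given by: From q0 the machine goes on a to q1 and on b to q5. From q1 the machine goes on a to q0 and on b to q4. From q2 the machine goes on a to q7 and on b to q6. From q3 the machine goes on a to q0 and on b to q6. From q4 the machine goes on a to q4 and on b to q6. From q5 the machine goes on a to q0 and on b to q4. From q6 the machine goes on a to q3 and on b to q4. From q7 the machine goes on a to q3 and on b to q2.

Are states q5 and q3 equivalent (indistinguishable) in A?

No

Every state is reachable, so we keep all 8.
Initial partition by acceptance: {q3,q4,q7} | {q0,q1,q2,q5,q6}.
On input a, block {q3,q4,q7} splits into {q4,q7} and {q3}.
On input a, block {q4,q7} splits into {q4} and {q7}.
Split {q0,q1,q2,q5,q6} by δ(·,a) → {q0,q1,q5} and {q2} and {q6}.
Refine {q0,q1,q5} on symbol b: members go to different blocks, giving {q1,q5} and {q0}.
Stable partition: {q4} | {q1,q5} | {q3} | {q7} | {q2} | {q6} | {q0} — 7 equivalence classes.
q5 and q3 end up in different blocks, so they are distinguishable. For instance, the string 'ε' is accepted from only q3.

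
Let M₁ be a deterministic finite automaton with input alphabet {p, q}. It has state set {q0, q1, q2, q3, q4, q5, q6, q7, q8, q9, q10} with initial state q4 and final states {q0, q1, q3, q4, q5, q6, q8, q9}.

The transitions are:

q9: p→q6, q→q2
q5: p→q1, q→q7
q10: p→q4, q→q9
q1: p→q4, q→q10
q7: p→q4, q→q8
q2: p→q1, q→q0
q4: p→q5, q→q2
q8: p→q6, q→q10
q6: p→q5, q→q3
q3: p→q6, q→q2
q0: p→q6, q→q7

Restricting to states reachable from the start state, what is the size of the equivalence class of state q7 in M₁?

3

All states are reachable from the start state.
Initial partition by acceptance: {q0,q1,q3,q4,q5,q6,q8,q9} | {q2,q7,q10}.
On input q, block {q0,q1,q3,q4,q5,q6,q8,q9} splits into {q0,q1,q3,q4,q5,q8,q9} and {q6}.
On input p, block {q0,q1,q3,q4,q5,q8,q9} splits into {q0,q3,q8,q9} and {q1,q4,q5}.
Stable partition: {q0,q3,q8,q9} | {q2,q7,q10} | {q6} | {q1,q4,q5} — 4 equivalence classes.
The equivalence class containing q7 is {q2,q7,q10}, of size 3.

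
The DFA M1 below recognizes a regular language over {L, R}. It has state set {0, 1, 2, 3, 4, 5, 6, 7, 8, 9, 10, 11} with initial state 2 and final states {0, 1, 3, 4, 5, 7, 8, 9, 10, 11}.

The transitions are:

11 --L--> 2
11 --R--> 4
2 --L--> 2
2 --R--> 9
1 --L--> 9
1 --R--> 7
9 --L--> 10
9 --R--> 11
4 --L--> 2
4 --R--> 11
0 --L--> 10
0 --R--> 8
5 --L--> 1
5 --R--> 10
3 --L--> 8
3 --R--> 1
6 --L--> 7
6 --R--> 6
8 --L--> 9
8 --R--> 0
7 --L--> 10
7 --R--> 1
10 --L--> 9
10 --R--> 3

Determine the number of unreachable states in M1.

2

BFS from 2 reaches {0, 1, 2, 3, 4, 7, 8, 9, 10, 11}; the 2 state(s) 5, 6 are never visited.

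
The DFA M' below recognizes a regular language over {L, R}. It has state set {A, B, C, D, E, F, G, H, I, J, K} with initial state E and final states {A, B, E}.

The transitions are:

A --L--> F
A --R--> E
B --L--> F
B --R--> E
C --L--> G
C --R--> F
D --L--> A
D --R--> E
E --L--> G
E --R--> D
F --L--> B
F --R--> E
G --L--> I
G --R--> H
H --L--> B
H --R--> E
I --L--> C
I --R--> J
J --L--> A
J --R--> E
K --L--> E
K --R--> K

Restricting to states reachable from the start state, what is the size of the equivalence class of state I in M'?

States {K} cannot be reached from the start state, so discard them.
P0 = {A,B,E} | {C,D,F,G,H,I,J}.
On input R, block {A,B,E} splits into {A,B} and {E}.
Split {C,D,F,G,H,I,J} by δ(·,L) → {D,F,H,J} and {C,G,I}.
Stable partition: {A,B} | {D,F,H,J} | {E} | {C,G,I} — 4 equivalence classes.
The equivalence class containing I is {C,G,I}, of size 3.

3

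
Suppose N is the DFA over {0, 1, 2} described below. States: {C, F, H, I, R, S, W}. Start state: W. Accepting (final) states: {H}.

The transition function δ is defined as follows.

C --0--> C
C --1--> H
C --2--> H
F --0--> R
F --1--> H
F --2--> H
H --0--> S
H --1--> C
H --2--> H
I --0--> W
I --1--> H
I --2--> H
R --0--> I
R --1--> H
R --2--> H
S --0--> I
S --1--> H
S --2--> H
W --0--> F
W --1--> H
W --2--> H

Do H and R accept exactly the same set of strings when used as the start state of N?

No

All states are reachable from the start state.
Initial partition by acceptance: {H} | {C,F,I,R,S,W}.
Stable partition: {H} | {C,F,I,R,S,W} — 2 equivalence classes.
H and R end up in different blocks, so they are distinguishable. For instance, the string 'ε' is accepted from only H.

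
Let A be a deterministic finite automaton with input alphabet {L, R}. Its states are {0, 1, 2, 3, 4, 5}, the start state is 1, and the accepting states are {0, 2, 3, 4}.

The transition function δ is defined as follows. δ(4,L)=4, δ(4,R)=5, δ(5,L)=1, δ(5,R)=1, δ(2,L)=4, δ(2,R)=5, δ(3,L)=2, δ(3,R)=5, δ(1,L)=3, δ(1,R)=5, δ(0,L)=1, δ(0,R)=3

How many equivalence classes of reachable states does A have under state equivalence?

3

States {0} cannot be reached from the start state, so discard them.
Start with accepting vs non-accepting: {2,3,4} | {1,5}.
Refine {1,5} on symbol L: members go to different blocks, giving {1} and {5}.
Stable partition: {2,3,4} | {1} | {5} — 3 equivalence classes.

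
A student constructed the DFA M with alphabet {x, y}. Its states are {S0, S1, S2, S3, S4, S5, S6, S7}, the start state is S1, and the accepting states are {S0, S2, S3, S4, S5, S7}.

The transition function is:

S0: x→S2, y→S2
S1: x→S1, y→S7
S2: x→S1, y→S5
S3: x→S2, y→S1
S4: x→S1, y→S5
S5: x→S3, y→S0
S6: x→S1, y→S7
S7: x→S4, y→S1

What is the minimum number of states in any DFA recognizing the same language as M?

Reachable states from the start: {S0,S1,S2,S3,S4,S5,S7}. Unreachable: {S6} — drop them.
Start with accepting vs non-accepting: {S0,S2,S3,S4,S5,S7} | {S1}.
Refine {S0,S2,S3,S4,S5,S7} on symbol x: members go to different blocks, giving {S0,S3,S5,S7} and {S2,S4}.
On input x, block {S0,S3,S5,S7} splits into {S0,S3,S7} and {S5}.
Split {S0,S3,S7} by δ(·,y) → {S3,S7} and {S0}.
The partition is now stable with 5 blocks: {S3,S7} | {S1} | {S2,S4} | {S5} | {S0}.

5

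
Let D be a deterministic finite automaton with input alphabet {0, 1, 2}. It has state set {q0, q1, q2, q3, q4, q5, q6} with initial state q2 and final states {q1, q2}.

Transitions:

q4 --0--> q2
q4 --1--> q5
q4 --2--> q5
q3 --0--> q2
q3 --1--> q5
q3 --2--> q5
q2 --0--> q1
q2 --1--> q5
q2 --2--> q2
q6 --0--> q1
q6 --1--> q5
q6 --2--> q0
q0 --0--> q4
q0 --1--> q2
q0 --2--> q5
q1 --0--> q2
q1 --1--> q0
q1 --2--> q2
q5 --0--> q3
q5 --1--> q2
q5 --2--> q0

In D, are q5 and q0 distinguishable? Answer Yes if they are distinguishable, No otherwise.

No

States {q6} cannot be reached from the start state, so discard them.
Initial partition by acceptance: {q1,q2} | {q0,q3,q4,q5}.
On input 0, block {q0,q3,q4,q5} splits into {q0,q5} and {q3,q4}.
The partition is now stable with 3 blocks: {q1,q2} | {q0,q5} | {q3,q4}.
q5 and q0 lie in the same block of the stable partition, so they are equivalent — no string distinguishes them.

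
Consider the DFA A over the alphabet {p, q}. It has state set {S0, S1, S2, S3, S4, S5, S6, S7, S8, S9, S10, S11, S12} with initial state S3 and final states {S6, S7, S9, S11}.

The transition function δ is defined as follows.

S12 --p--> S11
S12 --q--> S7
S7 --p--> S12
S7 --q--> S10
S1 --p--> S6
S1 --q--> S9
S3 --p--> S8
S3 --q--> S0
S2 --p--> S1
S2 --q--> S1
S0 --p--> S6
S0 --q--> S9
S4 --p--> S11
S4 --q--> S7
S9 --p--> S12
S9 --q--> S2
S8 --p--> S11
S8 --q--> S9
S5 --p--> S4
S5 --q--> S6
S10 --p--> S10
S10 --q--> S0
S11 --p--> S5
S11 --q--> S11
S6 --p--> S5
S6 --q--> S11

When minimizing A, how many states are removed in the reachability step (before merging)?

0

Exploring from S3, all states are eventually visited, so none are unreachable.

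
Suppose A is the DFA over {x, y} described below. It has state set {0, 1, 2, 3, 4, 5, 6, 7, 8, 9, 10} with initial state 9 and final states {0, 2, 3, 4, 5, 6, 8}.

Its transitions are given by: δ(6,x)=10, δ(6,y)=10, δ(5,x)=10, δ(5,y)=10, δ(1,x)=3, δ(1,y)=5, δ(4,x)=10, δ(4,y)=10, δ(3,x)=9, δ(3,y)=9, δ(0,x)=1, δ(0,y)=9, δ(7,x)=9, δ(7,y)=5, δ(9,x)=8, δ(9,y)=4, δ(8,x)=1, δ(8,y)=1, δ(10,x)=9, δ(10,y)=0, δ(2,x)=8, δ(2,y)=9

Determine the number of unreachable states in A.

3

BFS from 9 reaches {0, 1, 3, 4, 5, 8, 9, 10}; the 3 state(s) 2, 6, 7 are never visited.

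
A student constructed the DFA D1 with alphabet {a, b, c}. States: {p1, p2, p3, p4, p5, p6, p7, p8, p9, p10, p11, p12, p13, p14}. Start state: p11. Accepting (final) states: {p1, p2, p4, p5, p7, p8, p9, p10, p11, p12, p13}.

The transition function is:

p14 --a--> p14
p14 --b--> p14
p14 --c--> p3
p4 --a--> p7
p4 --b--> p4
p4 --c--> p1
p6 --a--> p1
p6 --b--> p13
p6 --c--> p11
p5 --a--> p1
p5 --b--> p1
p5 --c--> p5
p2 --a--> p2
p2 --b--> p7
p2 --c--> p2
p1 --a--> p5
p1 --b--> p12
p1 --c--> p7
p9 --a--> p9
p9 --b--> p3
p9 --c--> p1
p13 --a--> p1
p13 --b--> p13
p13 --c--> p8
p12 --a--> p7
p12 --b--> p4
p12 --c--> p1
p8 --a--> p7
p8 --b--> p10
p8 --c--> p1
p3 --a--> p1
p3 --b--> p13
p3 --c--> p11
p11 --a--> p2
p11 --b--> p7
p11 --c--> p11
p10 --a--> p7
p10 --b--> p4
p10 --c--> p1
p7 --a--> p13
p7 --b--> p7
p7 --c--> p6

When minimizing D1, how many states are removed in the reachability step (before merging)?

BFS from p11 reaches {p1, p2, p4, p5, p6, p7, p8, p10, p11, p12, p13}; the 3 state(s) p3, p9, p14 are never visited.

3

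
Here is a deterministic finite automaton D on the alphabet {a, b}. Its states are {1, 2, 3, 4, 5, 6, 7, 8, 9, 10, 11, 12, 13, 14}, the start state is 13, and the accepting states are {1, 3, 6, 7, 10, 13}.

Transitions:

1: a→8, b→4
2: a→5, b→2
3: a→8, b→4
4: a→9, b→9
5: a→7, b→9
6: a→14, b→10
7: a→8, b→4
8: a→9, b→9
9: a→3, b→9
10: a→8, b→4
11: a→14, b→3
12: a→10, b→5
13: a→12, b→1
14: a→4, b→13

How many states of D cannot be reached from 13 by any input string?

BFS from 13 reaches {1, 3, 4, 5, 7, 8, 9, 10, 12, 13}; the 4 state(s) 2, 6, 11, 14 are never visited.

4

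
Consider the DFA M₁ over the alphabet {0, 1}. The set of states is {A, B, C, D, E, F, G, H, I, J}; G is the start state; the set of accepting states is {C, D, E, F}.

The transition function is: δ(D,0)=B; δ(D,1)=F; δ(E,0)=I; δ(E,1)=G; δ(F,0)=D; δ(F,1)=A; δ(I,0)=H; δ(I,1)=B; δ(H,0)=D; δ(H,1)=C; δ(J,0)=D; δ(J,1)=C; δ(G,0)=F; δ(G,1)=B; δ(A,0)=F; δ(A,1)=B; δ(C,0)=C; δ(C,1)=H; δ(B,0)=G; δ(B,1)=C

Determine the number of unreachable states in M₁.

BFS from G reaches {A, B, C, D, F, G, H}; the 3 state(s) E, I, J are never visited.

3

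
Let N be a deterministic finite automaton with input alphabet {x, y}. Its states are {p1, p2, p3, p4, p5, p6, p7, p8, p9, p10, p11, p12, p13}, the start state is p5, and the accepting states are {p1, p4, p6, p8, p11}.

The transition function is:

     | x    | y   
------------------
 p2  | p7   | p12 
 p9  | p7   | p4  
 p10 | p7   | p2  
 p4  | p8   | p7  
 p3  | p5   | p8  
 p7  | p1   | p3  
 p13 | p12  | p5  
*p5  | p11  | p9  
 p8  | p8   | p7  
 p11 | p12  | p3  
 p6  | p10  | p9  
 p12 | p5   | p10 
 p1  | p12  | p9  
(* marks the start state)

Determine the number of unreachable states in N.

BFS from p5 reaches {p1, p2, p3, p4, p5, p7, p8, p9, p10, p11, p12}; the 2 state(s) p6, p13 are never visited.

2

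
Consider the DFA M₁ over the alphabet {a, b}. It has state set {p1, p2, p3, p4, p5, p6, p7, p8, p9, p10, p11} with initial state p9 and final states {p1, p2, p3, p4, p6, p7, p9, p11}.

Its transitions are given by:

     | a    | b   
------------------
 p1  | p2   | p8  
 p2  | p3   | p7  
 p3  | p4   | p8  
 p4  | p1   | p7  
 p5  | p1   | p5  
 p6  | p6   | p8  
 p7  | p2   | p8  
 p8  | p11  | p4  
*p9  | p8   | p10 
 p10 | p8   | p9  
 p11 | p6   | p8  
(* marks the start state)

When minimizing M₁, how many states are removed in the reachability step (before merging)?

No path from p9 leads to p5; the other 10 states are all reachable.

1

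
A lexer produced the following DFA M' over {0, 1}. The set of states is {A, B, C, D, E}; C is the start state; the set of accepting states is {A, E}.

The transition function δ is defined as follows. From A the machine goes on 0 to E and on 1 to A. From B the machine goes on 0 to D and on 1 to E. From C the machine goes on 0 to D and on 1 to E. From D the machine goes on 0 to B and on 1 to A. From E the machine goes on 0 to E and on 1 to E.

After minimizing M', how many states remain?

Initial partition by acceptance: {A,E} | {B,C,D}.
No further refinement is possible. Final partition (2 blocks): {A,E} | {B,C,D}.

2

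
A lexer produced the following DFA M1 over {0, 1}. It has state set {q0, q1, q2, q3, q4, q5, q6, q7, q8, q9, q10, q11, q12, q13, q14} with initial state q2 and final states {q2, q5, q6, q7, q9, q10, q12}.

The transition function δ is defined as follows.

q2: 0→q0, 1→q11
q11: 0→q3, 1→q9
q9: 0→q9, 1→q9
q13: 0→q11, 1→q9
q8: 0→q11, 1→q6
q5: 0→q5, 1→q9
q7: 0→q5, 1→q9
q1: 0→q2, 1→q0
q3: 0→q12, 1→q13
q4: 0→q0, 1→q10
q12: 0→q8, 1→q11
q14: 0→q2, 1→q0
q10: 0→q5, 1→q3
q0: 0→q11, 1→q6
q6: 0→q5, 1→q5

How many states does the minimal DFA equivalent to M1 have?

5

Reachable states from the start: {q0,q2,q3,q5,q6,q8,q9,q11,q12,q13}. Unreachable: {q1,q4,q7,q10,q14} — drop them.
Start with accepting vs non-accepting: {q2,q5,q6,q9,q12} | {q0,q3,q8,q11,q13}.
Split {q2,q5,q6,q9,q12} by δ(·,0) → {q5,q6,q9} and {q2,q12}.
On input 0, block {q0,q3,q8,q11,q13} splits into {q0,q8,q11,q13} and {q3}.
Split {q0,q8,q11,q13} by δ(·,0) → {q0,q8,q13} and {q11}.
No further refinement is possible. Final partition (5 blocks): {q5,q6,q9} | {q0,q8,q13} | {q2,q12} | {q3} | {q11}.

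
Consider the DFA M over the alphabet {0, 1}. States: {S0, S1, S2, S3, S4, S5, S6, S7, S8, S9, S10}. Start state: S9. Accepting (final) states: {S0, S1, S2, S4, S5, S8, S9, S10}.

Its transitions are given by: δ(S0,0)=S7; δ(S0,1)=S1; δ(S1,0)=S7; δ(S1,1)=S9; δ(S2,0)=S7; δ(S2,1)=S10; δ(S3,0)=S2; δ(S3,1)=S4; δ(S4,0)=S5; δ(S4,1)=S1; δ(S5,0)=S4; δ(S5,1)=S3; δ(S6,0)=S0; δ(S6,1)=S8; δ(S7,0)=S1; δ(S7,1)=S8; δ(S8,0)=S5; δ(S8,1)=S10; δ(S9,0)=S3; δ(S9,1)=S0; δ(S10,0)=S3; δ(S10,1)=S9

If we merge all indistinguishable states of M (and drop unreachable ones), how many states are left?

States {S6} cannot be reached from the start state, so discard them.
Initial partition by acceptance: {S0,S1,S2,S4,S5,S8,S9,S10} | {S3,S7}.
On input 0, block {S0,S1,S2,S4,S5,S8,S9,S10} splits into {S0,S1,S2,S9,S10} and {S4,S5,S8}.
On input 1, block {S4,S5,S8} splits into {S4,S8} and {S5}.
Stable partition: {S0,S1,S2,S9,S10} | {S3,S7} | {S4,S8} | {S5} — 4 equivalence classes.

4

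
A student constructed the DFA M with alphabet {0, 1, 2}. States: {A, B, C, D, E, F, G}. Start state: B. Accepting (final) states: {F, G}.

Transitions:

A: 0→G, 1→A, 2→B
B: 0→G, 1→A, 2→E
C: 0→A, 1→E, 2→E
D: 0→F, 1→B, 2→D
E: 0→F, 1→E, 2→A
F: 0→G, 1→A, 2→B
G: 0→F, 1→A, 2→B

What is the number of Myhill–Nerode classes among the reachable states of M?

First remove the unreachable states {C,D}; 5 states remain.
P0 = {F,G} | {A,B,E}.
The partition is now stable with 2 blocks: {F,G} | {A,B,E}.

2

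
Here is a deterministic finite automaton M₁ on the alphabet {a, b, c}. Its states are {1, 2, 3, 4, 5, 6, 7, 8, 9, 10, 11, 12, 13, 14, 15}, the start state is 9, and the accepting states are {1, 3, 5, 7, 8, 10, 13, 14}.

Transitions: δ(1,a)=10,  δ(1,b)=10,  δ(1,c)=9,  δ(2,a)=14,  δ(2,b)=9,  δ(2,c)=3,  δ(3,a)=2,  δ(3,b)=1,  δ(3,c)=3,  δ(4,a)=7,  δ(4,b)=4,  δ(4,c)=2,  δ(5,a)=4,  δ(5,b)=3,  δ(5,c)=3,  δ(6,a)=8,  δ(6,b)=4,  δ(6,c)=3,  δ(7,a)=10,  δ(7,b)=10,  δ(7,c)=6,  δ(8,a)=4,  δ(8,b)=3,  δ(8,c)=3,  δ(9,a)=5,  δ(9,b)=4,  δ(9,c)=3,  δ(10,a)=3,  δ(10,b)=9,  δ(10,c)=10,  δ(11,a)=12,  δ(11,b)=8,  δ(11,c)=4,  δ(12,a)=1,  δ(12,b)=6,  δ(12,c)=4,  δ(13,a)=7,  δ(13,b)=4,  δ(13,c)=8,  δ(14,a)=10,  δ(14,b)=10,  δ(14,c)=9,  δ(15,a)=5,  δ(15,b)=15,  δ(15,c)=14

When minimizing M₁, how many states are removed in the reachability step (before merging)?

No path from 9 leads to 11, 12, 13, 15; the other 11 states are all reachable.

4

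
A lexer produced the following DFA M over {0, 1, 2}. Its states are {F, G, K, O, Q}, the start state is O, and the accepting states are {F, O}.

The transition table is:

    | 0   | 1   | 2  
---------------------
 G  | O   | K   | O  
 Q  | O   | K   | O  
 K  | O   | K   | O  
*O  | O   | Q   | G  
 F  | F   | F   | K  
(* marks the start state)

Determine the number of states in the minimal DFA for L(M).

First remove the unreachable states {F}; 4 states remain.
Initial partition by acceptance: {O} | {G,K,Q}.
The partition is now stable with 2 blocks: {O} | {G,K,Q}.

2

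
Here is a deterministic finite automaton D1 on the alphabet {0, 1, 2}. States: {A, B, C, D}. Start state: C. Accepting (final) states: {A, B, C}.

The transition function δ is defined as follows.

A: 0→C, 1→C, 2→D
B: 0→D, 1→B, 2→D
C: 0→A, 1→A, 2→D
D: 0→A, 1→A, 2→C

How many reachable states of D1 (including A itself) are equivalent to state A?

2

First remove the unreachable states {B}; 3 states remain.
Start with accepting vs non-accepting: {A,C} | {D}.
No further refinement is possible. Final partition (2 blocks): {A,C} | {D}.
State A belongs to the block {A,C}, which has 2 states.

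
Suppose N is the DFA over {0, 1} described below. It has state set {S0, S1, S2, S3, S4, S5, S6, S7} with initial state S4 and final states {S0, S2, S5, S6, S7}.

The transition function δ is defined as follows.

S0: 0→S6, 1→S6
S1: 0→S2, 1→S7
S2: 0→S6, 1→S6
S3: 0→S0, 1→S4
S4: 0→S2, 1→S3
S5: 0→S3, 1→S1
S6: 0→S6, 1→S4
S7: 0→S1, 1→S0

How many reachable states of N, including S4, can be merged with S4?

2

First remove the unreachable states {S1,S5,S7}; 5 states remain.
Start with accepting vs non-accepting: {S0,S2,S6} | {S3,S4}.
On input 1, block {S0,S2,S6} splits into {S0,S2} and {S6}.
Stable partition: {S0,S2} | {S3,S4} | {S6} — 3 equivalence classes.
State S4 belongs to the block {S3,S4}, which has 2 states.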